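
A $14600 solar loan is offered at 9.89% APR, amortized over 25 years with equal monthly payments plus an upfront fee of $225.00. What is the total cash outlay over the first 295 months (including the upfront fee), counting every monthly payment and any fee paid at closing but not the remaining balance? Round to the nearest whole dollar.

$39,029

Monthly rate = 9.89%/12 = 0.0082417; payment = 14,600 × 0.0082417 / (1 − (1+0.0082417)^−300) = $131.54.
Total outlay = 295 × $131.54 + $225.00 = $39,029.30.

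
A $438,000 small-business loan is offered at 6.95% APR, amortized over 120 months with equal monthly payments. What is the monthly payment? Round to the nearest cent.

$5,074.27

Monthly rate = 6.95%/12 = 0.0057917; payment = 438,000 × 0.0057917 / (1 − (1+0.0057917)^−120) = $5,074.27.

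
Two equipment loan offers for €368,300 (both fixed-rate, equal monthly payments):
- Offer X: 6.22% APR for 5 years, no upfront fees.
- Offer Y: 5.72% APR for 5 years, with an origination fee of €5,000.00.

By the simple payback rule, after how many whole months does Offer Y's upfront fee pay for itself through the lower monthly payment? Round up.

59 months

Offer X: monthly rate = 6.22%/12 = 0.0051833; payment = 368,300 × 0.0051833 / (1 − (1+0.0051833)^−60) = €7,158.01.
Offer Y: monthly rate = 5.72%/12 = 0.0047667; payment = 368,300 × 0.0047667 / (1 − (1+0.0047667)^−60) = €7,072.42.
Monthly savings = €7,158.01 − €7,072.42 = €85.59.
Break-even = €5,000.00 / €85.59 = 58.42 → 59 months.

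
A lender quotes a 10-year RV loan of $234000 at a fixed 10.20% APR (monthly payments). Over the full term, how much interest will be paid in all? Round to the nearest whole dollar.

$140,196

Monthly rate = 10.2%/12 = 0.0085000; payment = 234,000 × 0.0085000 / (1 − (1+0.0085000)^−120) = $3,118.30.
Total paid = 120 × $3,118.30 = $374,196.00; interest = $374,196.00 − $234,000 = $140,196.00.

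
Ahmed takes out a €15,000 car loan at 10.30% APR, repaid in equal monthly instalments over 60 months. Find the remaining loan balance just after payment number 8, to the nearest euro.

€13,416

With monthly rate i = 10.3%/12 = 0.0085833, the balance after k of n payments is P · [(1+i)^n − (1+i)^k] / [(1+i)^n − 1].
(1+0.0085833)^60 = 1.66996448 and (1+0.0085833)^8 = 1.07076532, so the balance is 15,000 × (1.66996448 − 1.07076532) / (1.66996448 − 1) = €13,415.62.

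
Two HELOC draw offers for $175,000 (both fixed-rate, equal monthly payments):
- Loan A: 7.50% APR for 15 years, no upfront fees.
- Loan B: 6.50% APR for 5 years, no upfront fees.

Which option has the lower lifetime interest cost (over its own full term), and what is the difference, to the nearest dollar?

Loan A: at 7.50% the monthly rate is 0.0062500, so the payment is 175,000 × 0.0062500 / (1 − 1.0062500^−180) = $1,622.27.
Total interest on Loan A = 180 × $1,622.27 − $175,000 = $117,008.60.
Loan B: monthly rate = 6.5%/12 = 0.0054167; payment = 175,000 × 0.0054167 / (1 − (1+0.0054167)^−60) = $3,424.08.
Total interest on Loan B = 60 × $3,424.08 − $175,000 = $30,444.80.
Loan B is lower by $86,563.80.

Loan B by $86,564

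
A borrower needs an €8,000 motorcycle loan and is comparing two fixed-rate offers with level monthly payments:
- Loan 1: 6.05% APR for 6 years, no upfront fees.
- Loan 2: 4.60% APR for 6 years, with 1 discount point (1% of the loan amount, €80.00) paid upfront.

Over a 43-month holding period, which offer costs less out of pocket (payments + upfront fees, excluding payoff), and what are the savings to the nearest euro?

Loan 2 by €153

Loan 1: monthly rate = 6.05%/12 = 0.0050417; payment = 8,000 × 0.0050417 / (1 − (1+0.0050417)^−72) = €132.77.
Loan 2: monthly rate = 4.6%/12 = 0.0038333; payment = 8,000 × 0.0038333 / (1 − (1+0.0038333)^−72) = €127.36.
Over 43 months: Loan 1 costs 43 × €132.77 = €5,709.11; Loan 2 costs 43 × €127.36 + €80.00 = €5,556.48.
Loan 2 is cheaper by €5,709.11 − €5,556.48 = €152.63.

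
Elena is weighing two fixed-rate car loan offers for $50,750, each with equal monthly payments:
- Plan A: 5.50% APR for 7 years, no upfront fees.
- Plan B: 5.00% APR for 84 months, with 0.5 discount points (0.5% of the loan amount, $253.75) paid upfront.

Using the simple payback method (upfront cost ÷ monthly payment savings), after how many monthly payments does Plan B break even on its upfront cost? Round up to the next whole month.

Plan A: at 5.50% the monthly rate is 0.0045833, so the payment is 50,750 × 0.0045833 / (1 − 1.0045833^−84) = $729.28.
Plan B: monthly rate = 5%/12 = 0.0041667; payment = 50,750 × 0.0041667 / (1 − (1+0.0041667)^−84) = $717.30.
Monthly savings = $729.28 − $717.30 = $11.98.
Break-even = $253.75 / $11.98 = 21.18 → 22 months.

22 months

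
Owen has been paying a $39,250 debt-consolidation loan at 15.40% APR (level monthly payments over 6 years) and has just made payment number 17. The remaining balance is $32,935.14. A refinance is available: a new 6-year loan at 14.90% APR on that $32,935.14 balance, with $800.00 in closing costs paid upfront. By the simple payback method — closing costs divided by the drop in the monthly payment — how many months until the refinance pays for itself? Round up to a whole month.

6 months

Current payment = 39,250 × 15.4%/12 / (1 − (1+0.0128333)^−72) = $838.49.
Refinanced payment = 32,935.14 × 0.0124167 / (1 − (1+0.0124167)^−72) = $694.63.
Monthly savings = $838.49 − $694.63 = $143.86.
Break-even = $800.00 / $143.86 = 5.56 → 6 months.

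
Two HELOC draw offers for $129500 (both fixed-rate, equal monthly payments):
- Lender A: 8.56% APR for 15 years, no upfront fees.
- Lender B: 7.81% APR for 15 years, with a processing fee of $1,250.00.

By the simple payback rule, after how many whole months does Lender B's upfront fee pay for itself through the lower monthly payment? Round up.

23 months

Lender A: monthly rate = 8.56%/12 = 0.0071333; payment = 129,500 × 0.0071333 / (1 − (1+0.0071333)^−180) = $1,279.80.
Lender B: at 7.81% the monthly rate is 0.0065083, so the payment is 129,500 × 0.0065083 / (1 − 1.0065083^−180) = $1,223.41.
Monthly savings = $1,279.80 − $1,223.41 = $56.39.
Break-even = $1,250.00 / $56.39 = 22.17 → 23 months.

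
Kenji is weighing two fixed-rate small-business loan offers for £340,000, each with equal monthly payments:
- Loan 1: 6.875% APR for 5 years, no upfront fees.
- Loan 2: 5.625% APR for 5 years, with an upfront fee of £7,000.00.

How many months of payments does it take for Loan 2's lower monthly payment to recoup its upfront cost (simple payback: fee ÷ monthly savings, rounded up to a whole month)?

Loan 1: at 6.875% the monthly rate is 0.0057292, so the payment is 340,000 × 0.0057292 / (1 − 1.0057292^−60) = £6,712.37.
Loan 2: at 5.625% the monthly rate is 0.0046875, so the payment is 340,000 × 0.0046875 / (1 − 1.0046875^−60) = £6,514.03.
Monthly savings = £6,712.37 − £6,514.03 = £198.34.
Break-even = £7,000.00 / £198.34 = 35.29 → 36 months.

36 months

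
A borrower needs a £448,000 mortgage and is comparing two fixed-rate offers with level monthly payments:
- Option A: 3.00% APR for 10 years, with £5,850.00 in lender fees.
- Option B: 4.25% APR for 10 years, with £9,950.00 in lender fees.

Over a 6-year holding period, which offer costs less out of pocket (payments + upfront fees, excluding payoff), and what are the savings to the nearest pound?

Option A: monthly rate = 3%/12 = 0.0025000; payment = 448,000 × 0.0025000 / (1 − (1+0.0025000)^−120) = £4,325.92.
Option B: at 4.25% the monthly rate is 0.0035417, so the payment is 448,000 × 0.0035417 / (1 − 1.0035417^−120) = £4,589.20.
Over 72 months: Option A costs 72 × £4,325.92 + £5,850.00 = £317,316.24; Option B costs 72 × £4,589.20 + £9,950.00 = £340,372.40.
Option A is cheaper by £340,372.40 − £317,316.24 = £23,056.16.

Option A by £23,056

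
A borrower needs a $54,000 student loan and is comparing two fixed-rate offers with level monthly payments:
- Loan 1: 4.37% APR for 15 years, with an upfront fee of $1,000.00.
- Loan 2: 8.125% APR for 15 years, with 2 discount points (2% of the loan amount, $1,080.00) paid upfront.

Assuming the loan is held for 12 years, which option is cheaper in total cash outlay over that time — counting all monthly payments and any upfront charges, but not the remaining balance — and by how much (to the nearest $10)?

Loan 1: monthly rate = 4.37%/12 = 0.0036417; payment = 54,000 × 0.0036417 / (1 − (1+0.0036417)^−180) = $409.52.
Loan 2: at 8.125% the monthly rate is 0.0067708, so the payment is 54,000 × 0.0067708 / (1 − 1.0067708^−180) = $519.96.
Over 144 months: Loan 1 costs 144 × $409.52 + $1,000.00 = $59,970.88; Loan 2 costs 144 × $519.96 + $1,080.00 = $75,954.24.
Loan 1 is cheaper by $75,954.24 − $59,970.88 = $15,983.36.

Loan 1 by $15,980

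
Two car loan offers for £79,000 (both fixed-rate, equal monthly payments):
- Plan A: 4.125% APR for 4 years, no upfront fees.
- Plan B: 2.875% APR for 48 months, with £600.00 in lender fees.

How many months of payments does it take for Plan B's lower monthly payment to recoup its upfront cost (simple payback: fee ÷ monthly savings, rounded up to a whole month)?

Plan A: at 4.125% the monthly rate is 0.0034375, so the payment is 79,000 × 0.0034375 / (1 − 1.0034375^−48) = £1,788.17.
Plan B: at 2.875% the monthly rate is 0.0023958, so the payment is 79,000 × 0.0023958 / (1 − 1.0023958^−48) = £1,744.25.
Monthly savings = £1,788.17 − £1,744.25 = £43.92.
Break-even = £600.00 / £43.92 = 13.66 → 14 months.

14 months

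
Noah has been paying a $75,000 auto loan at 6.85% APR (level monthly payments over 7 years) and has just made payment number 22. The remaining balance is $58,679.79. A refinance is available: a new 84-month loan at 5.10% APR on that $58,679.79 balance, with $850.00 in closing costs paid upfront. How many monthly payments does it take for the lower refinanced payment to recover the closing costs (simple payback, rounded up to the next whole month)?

3 months

Current payment = 75,000 × 6.85%/12 / (1 − (1+0.0057083)^−84) = $1,126.46.
Refinanced payment = 58,679.79 × 0.0042500 / (1 − (1+0.0042500)^−84) = $832.13.
Monthly savings = $1,126.46 − $832.13 = $294.33.
Break-even = $850.00 / $294.33 = 2.89 → 3 months.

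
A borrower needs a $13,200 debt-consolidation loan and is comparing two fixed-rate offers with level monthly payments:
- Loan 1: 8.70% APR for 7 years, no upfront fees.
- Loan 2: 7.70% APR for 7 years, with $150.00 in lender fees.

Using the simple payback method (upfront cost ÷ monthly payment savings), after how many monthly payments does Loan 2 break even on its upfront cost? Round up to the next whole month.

Loan 1: monthly rate = 8.7%/12 = 0.0072500; payment = 13,200 × 0.0072500 / (1 − (1+0.0072500)^−84) = $210.37.
Loan 2: monthly rate = 7.7%/12 = 0.0064167; payment = 13,200 × 0.0064167 / (1 − (1+0.0064167)^−84) = $203.77.
Monthly savings = $210.37 − $203.77 = $6.60.
Break-even = $150.00 / $6.60 = 22.73 → 23 months.

23 months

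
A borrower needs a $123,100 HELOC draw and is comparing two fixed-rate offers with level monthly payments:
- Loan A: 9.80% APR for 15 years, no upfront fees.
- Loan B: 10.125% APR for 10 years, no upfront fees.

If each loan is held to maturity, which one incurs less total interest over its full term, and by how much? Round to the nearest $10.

Loan A: monthly rate = 9.8%/12 = 0.0081667; payment = 123,100 × 0.0081667 / (1 − (1+0.0081667)^−180) = $1,307.82.
Total interest on Loan A = 180 × $1,307.82 − $123,100 = $112,307.60.
Loan B: monthly rate = 10.125%/12 = 0.0084375; payment = 123,100 × 0.0084375 / (1 − (1+0.0084375)^−120) = $1,635.31.
Total interest on Loan B = 120 × $1,635.31 − $123,100 = $73,137.20.
Loan B is lower by $39,170.40.

Loan B by $39,170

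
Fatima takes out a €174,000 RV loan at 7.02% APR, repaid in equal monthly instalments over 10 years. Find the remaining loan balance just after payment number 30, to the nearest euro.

With monthly rate i = 7.02%/12 = 0.0058500, the balance after k of n payments is P · [(1+i)^n − (1+i)^k] / [(1+i)^n − 1].
(1+0.0058500)^120 = 2.01366133 and (1+0.0058500)^30 = 1.19123270, so the balance is 174,000 × (2.01366133 − 1.19123270) / (2.01366133 − 1) = €141,173.96.

€141,174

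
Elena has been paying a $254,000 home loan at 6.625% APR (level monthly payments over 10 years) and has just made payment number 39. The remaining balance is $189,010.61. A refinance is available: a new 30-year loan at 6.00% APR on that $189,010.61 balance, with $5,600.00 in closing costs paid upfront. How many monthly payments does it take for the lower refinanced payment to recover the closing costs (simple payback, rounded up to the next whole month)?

4 months

Current payment = 254,000 × 6.625%/12 / (1 − (1+0.0055208)^−120) = $2,900.30.
Refinanced payment = 189,010.61 × 0.0050000 / (1 − (1+0.0050000)^−360) = $1,133.21.
Monthly savings = $2,900.30 − $1,133.21 = $1,767.09.
Break-even = $5,600.00 / $1,767.09 = 3.17 → 4 months.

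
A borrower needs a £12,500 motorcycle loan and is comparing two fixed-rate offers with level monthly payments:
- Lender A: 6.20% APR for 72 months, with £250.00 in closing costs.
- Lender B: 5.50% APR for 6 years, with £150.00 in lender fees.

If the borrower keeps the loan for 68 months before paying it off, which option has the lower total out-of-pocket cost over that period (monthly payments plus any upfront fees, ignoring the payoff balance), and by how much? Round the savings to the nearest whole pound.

Lender B by £380

Lender A: at 6.20% the monthly rate is 0.0051667, so the payment is 12,500 × 0.0051667 / (1 − 1.0051667^−72) = £208.34.
Lender B: at 5.50% the monthly rate is 0.0045833, so the payment is 12,500 × 0.0045833 / (1 − 1.0045833^−72) = £204.22.
Over 68 months: Lender A costs 68 × £208.34 + £250.00 = £14,417.12; Lender B costs 68 × £204.22 + £150.00 = £14,036.96.
Lender B is cheaper by £14,417.12 − £14,036.96 = £380.16.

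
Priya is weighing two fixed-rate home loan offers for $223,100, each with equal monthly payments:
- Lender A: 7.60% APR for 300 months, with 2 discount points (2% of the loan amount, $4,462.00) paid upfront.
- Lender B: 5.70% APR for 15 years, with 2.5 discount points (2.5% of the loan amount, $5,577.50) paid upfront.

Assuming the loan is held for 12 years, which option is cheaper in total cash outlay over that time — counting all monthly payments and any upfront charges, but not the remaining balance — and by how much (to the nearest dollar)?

Lender A by $27,532

Lender A: monthly rate = 7.6%/12 = 0.0063333; payment = 223,100 × 0.0063333 / (1 − (1+0.0063333)^−300) = $1,663.23.
Lender B: monthly rate = 5.7%/12 = 0.0047500; payment = 223,100 × 0.0047500 / (1 − (1+0.0047500)^−180) = $1,846.68.
Over 144 months: Lender A costs 144 × $1,663.23 + $4,462.00 = $243,967.12; Lender B costs 144 × $1,846.68 + $5,577.50 = $271,499.42.
Lender A is cheaper by $271,499.42 − $243,967.12 = $27,532.30.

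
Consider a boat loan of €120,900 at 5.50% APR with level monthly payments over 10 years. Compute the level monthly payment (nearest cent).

€1,312.08

Monthly rate = 5.5%/12 = 0.0045833; payment = 120,900 × 0.0045833 / (1 − (1+0.0045833)^−120) = €1,312.08.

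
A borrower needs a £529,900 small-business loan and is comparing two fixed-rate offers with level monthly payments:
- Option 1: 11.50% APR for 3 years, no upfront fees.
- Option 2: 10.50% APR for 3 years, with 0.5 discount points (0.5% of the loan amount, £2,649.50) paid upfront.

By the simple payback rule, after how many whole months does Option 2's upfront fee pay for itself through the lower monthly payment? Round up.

11 months

Option 1: monthly rate = 11.5%/12 = 0.0095833; payment = 529,900 × 0.0095833 / (1 − (1+0.0095833)^−36) = £17,473.99.
Option 2: monthly rate = 10.5%/12 = 0.0087500; payment = 529,900 × 0.0087500 / (1 − (1+0.0087500)^−36) = £17,223.04.
Monthly savings = £17,473.99 − £17,223.04 = £250.95.
Break-even = £2,649.50 / £250.95 = 10.56 → 11 months.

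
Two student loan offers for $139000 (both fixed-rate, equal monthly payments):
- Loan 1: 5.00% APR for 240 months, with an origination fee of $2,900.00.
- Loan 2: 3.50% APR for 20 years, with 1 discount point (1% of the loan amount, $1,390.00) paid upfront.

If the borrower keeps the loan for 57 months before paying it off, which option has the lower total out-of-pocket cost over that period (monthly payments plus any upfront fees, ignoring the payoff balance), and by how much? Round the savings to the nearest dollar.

Loan 2 by $7,848

Loan 1: at 5.00% the monthly rate is 0.0041667, so the payment is 139,000 × 0.0041667 / (1 − 1.0041667^−240) = $917.34.
Loan 2: monthly rate = 3.5%/12 = 0.0029167; payment = 139,000 × 0.0029167 / (1 − (1+0.0029167)^−240) = $806.14.
Over 57 months: Loan 1 costs 57 × $917.34 + $2,900.00 = $55,188.38; Loan 2 costs 57 × $806.14 + $1,390.00 = $47,339.98.
Loan 2 is cheaper by $55,188.38 − $47,339.98 = $7,848.40.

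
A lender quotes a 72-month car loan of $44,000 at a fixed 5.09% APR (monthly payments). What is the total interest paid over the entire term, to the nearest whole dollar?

Monthly rate = 5.09%/12 = 0.0042417; payment = 44,000 × 0.0042417 / (1 − (1+0.0042417)^−72) = $710.46.
Total paid = 72 × $710.46 = $51,153.12; interest = $51,153.12 − $44,000 = $7,153.12.

$7,153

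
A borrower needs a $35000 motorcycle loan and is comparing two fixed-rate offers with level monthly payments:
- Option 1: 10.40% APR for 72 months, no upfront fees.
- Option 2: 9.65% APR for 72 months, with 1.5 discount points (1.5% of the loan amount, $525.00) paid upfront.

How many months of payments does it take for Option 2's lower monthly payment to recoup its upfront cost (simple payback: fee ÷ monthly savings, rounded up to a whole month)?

40 months

Option 1: at 10.40% the monthly rate is 0.0086667, so the payment is 35,000 × 0.0086667 / (1 − 1.0086667^−72) = $655.49.
Option 2: monthly rate = 9.65%/12 = 0.0080417; payment = 35,000 × 0.0080417 / (1 − (1+0.0080417)^−72) = $642.24.
Monthly savings = $655.49 − $642.24 = $13.25.
Break-even = $525.00 / $13.25 = 39.62 → 40 months.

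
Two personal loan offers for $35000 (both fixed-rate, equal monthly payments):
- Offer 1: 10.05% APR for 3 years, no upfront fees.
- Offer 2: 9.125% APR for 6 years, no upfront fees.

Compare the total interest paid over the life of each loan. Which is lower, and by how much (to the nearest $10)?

Offer 1 by $4,890

Offer 1: at 10.05% the monthly rate is 0.0083750, so the payment is 35,000 × 0.0083750 / (1 − 1.0083750^−36) = $1,130.17.
Total interest on Offer 1 = 36 × $1,130.17 − $35,000 = $5,686.12.
Offer 2: monthly rate = 9.125%/12 = 0.0076042; payment = 35,000 × 0.0076042 / (1 − (1+0.0076042)^−72) = $633.07.
Total interest on Offer 2 = 72 × $633.07 − $35,000 = $10,581.04.
Offer 1 is lower by $4,894.92.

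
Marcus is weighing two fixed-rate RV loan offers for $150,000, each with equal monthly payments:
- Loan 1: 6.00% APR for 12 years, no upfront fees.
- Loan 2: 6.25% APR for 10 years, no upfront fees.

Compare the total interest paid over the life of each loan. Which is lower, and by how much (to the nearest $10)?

Loan 1: monthly rate = 6%/12 = 0.0050000; payment = 150,000 × 0.0050000 / (1 − (1+0.0050000)^−144) = $1,463.78.
Total interest on Loan 1 = 144 × $1,463.78 − $150,000 = $60,784.32.
Loan 2: monthly rate = 6.25%/12 = 0.0052083; payment = 150,000 × 0.0052083 / (1 − (1+0.0052083)^−120) = $1,684.20.
Total interest on Loan 2 = 120 × $1,684.20 − $150,000 = $52,104.00.
Loan 2 is lower by $8,680.32.

Loan 2 by $8,680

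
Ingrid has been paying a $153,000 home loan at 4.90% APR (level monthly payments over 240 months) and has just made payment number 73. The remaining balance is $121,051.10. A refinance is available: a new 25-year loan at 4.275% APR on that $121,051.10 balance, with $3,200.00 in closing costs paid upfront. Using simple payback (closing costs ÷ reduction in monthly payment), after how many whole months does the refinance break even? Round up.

10 months

Current payment = 153,000 × 4.9%/12 / (1 − (1+0.0040833)^−240) = $1,001.30.
Refinanced payment = 121,051.10 × 0.0035625 / (1 − (1+0.0035625)^−300) = $657.48.
Monthly savings = $1,001.30 − $657.48 = $343.82.
Break-even = $3,200.00 / $343.82 = 9.31 → 10 months.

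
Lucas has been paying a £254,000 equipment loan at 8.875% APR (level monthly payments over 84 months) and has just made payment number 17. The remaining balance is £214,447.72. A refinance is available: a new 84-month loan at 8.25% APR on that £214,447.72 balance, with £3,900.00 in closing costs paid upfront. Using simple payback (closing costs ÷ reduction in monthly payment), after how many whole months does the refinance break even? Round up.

Current payment = 254,000 × 8.875%/12 / (1 − (1+0.0073958)^−84) = £4,070.53.
Refinanced payment = 214,447.72 × 0.0068750 / (1 − (1+0.0068750)^−84) = £3,369.20.
Monthly savings = £4,070.53 − £3,369.20 = £701.33.
Break-even = £3,900.00 / £701.33 = 5.56 → 6 months.

6 months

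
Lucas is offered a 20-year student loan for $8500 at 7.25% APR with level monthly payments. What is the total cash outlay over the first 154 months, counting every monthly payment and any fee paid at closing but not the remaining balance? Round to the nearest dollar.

Monthly rate = 7.25%/12 = 0.0060417; payment = 8,500 × 0.0060417 / (1 − (1+0.0060417)^−240) = $67.18.
Total outlay = 154 × $67.18 = $10,345.72.

$10,346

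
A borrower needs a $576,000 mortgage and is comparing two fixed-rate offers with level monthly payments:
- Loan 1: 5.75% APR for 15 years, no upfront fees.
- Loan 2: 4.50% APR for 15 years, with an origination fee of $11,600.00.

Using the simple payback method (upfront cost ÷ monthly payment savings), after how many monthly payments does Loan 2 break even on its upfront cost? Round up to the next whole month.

Loan 1: at 5.75% the monthly rate is 0.0047917, so the payment is 576,000 × 0.0047917 / (1 − 1.0047917^−180) = $4,783.16.
Loan 2: at 4.50% the monthly rate is 0.0037500, so the payment is 576,000 × 0.0037500 / (1 − 1.0037500^−180) = $4,406.36.
Monthly savings = $4,783.16 − $4,406.36 = $376.80.
Break-even = $11,600.00 / $376.80 = 30.79 → 31 months.

31 months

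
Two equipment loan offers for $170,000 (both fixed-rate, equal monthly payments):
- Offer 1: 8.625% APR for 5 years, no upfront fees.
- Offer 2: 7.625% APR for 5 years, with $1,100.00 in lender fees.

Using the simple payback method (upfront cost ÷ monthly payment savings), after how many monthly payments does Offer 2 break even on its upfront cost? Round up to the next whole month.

Offer 1: at 8.625% the monthly rate is 0.0071875, so the payment is 170,000 × 0.0071875 / (1 − 1.0071875^−60) = $3,498.06.
Offer 2: monthly rate = 7.625%/12 = 0.0063542; payment = 170,000 × 0.0063542 / (1 − (1+0.0063542)^−60) = $3,416.56.
Monthly savings = $3,498.06 − $3,416.56 = $81.50.
Break-even = $1,100.00 / $81.50 = 13.50 → 14 months.

14 months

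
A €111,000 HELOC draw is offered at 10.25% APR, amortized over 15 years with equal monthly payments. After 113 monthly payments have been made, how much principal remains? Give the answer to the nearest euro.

€61,528

With monthly rate i = 10.25%/12 = 0.0085417, the balance after k of n payments is P · [(1+i)^n − (1+i)^k] / [(1+i)^n − 1].
(1+0.0085417)^180 = 4.62266208 and (1+0.0085417)^113 = 2.61459553, so the balance is 111,000 × (4.62266208 − 2.61459553) / (4.62266208 − 1) = €61,528.06.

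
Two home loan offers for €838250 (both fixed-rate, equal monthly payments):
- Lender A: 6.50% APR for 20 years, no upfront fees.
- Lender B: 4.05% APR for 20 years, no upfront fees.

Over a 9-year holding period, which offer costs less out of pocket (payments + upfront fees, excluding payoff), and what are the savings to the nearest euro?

Lender B by €123,987

Lender A: monthly rate = 6.5%/12 = 0.0054167; payment = 838,250 × 0.0054167 / (1 − (1+0.0054167)^−240) = €6,249.77.
Lender B: at 4.05% the monthly rate is 0.0033750, so the payment is 838,250 × 0.0033750 / (1 − 1.0033750^−240) = €5,101.74.
Over 108 months: Lender A costs 108 × €6,249.77 = €674,975.16; Lender B costs 108 × €5,101.74 = €550,987.92.
Lender B is cheaper by €674,975.16 − €550,987.92 = €123,987.24.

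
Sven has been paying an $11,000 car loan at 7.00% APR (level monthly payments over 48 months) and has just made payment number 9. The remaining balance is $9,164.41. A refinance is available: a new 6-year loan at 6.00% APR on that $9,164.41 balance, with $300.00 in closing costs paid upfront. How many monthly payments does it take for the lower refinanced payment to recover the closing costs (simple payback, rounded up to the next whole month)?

Current payment = 11,000 × 7%/12 / (1 − (1+0.0058333)^−48) = $263.41.
Refinanced payment = 9,164.41 × 0.0050000 / (1 − (1+0.0050000)^−72) = $151.88.
Monthly savings = $263.41 − $151.88 = $111.53.
Break-even = $300.00 / $111.53 = 2.69 → 3 months.

3 months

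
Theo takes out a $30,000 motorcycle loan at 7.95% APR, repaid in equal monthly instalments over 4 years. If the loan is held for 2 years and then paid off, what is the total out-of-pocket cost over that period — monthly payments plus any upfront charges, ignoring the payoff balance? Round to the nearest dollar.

$17,560

At 7.95% the monthly rate is 0.0066250, so the payment is 30,000 × 0.0066250 / (1 − 1.0066250^−48) = $731.68.
Total outlay = 24 × $731.68 = $17,560.32.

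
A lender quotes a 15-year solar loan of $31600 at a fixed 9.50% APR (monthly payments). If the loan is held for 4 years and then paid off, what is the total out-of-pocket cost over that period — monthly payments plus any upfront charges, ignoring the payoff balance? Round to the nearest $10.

Monthly rate = 9.5%/12 = 0.0079167; payment = 31,600 × 0.0079167 / (1 − (1+0.0079167)^−180) = $329.97.
Total outlay = 48 × $329.97 = $15,838.56.

$15,840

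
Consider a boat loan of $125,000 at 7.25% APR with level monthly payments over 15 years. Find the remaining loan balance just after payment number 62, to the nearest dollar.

$96,084

With monthly rate i = 7.25%/12 = 0.0060417, the balance after k of n payments is P · [(1+i)^n − (1+i)^k] / [(1+i)^n − 1].
(1+0.0060417)^180 = 2.95715606 and (1+0.0060417)^62 = 1.45274710, so the balance is 125,000 × (2.95715606 − 1.45274710) / (2.95715606 − 1) = $96,083.87.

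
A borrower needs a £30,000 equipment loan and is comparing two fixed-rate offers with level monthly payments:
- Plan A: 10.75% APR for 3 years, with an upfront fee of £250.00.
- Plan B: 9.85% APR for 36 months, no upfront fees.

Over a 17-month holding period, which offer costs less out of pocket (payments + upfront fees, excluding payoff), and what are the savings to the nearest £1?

Plan B by £466

Plan A: monthly rate = 10.75%/12 = 0.0089583; payment = 30,000 × 0.0089583 / (1 − (1+0.0089583)^−36) = £978.61.
Plan B: at 9.85% the monthly rate is 0.0082083, so the payment is 30,000 × 0.0082083 / (1 − 1.0082083^−36) = £965.90.
Over 17 months: Plan A costs 17 × £978.61 + £250.00 = £16,886.37; Plan B costs 17 × £965.90 = £16,420.30.
Plan B is cheaper by £16,886.37 − £16,420.30 = £466.07.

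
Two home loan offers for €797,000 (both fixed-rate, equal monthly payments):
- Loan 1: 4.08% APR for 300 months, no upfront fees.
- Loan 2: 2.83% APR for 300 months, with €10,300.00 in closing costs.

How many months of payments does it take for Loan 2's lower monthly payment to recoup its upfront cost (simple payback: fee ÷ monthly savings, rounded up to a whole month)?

20 months

Loan 1: at 4.08% the monthly rate is 0.0034000, so the payment is 797,000 × 0.0034000 / (1 − 1.0034000^−300) = €4,242.14.
Loan 2: at 2.83% the monthly rate is 0.0023583, so the payment is 797,000 × 0.0023583 / (1 − 1.0023583^−300) = €3,709.37.
Monthly savings = €4,242.14 − €3,709.37 = €532.77.
Break-even = €10,300.00 / €532.77 = 19.33 → 20 months.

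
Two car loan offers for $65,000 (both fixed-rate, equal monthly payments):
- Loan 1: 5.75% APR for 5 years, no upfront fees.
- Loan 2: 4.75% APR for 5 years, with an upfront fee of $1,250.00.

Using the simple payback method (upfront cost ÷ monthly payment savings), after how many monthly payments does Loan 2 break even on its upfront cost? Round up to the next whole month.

42 months

Loan 1: monthly rate = 5.75%/12 = 0.0047917; payment = 65,000 × 0.0047917 / (1 − (1+0.0047917)^−60) = $1,249.09.
Loan 2: at 4.75% the monthly rate is 0.0039583, so the payment is 65,000 × 0.0039583 / (1 − 1.0039583^−60) = $1,219.20.
Monthly savings = $1,249.09 − $1,219.20 = $29.89.
Break-even = $1,250.00 / $29.89 = 41.82 → 42 months.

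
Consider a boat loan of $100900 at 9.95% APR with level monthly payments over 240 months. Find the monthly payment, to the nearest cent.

$970.37

At 9.95% the monthly rate is 0.0082917, so the payment is 100,900 × 0.0082917 / (1 − 1.0082917^−240) = $970.37.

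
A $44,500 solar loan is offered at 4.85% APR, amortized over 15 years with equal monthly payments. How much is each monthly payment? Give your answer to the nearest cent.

$348.44

Monthly rate = 4.85%/12 = 0.0040417; payment = 44,500 × 0.0040417 / (1 − (1+0.0040417)^−180) = $348.44.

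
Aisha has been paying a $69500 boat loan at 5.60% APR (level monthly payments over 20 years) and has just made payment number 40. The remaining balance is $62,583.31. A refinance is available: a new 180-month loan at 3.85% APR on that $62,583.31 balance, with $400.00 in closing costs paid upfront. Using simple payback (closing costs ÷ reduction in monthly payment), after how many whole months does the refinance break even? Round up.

17 months

Current payment = 69,500 × 5.6%/12 / (1 − (1+0.0046667)^−240) = $482.02.
Refinanced payment = 62,583.31 × 0.0032083 / (1 − (1+0.0032083)^−180) = $458.23.
Monthly savings = $482.02 − $458.23 = $23.79.
Break-even = $400.00 / $23.79 = 16.81 → 17 months.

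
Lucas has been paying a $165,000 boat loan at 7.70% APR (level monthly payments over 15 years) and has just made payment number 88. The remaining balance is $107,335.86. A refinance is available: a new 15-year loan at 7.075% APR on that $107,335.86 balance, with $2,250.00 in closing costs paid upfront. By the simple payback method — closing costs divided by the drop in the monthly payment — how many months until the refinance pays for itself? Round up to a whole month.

4 months

Current payment = 165,000 × 7.7%/12 / (1 − (1+0.0064167)^−180) = $1,548.38.
Refinanced payment = 107,335.86 × 0.0058958 / (1 − (1+0.0058958)^−180) = $969.27.
Monthly savings = $1,548.38 − $969.27 = $579.11.
Break-even = $2,250.00 / $579.11 = 3.89 → 4 months.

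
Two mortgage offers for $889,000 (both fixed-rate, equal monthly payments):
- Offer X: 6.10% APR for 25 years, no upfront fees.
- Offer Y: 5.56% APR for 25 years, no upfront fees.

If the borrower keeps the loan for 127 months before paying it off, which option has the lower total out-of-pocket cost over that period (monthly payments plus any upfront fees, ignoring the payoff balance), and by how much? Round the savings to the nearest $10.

Offer X: at 6.10% the monthly rate is 0.0050833, so the payment is 889,000 × 0.0050833 / (1 − 1.0050833^−300) = $5,782.31.
Offer Y: at 5.56% the monthly rate is 0.0046333, so the payment is 889,000 × 0.0046333 / (1 − 1.0046333^−300) = $5,491.14.
Over 127 months: Offer X costs 127 × $5,782.31 = $734,353.37; Offer Y costs 127 × $5,491.14 = $697,374.78.
Offer Y is cheaper by $734,353.37 − $697,374.78 = $36,978.59.

Offer Y by $36,980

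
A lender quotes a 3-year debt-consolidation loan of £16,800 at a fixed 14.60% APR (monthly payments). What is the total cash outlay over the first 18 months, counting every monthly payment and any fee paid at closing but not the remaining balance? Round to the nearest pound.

Monthly rate = 14.6%/12 = 0.0121667; payment = 16,800 × 0.0121667 / (1 − (1+0.0121667)^−36) = £579.09.
Total outlay = 18 × £579.09 = £10,423.62.

£10,424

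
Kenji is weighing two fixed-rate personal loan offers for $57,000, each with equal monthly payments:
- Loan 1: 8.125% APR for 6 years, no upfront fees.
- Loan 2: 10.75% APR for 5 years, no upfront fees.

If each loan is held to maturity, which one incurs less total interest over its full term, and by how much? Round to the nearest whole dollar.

Loan 1 by $1,726

Loan 1: at 8.125% the monthly rate is 0.0067708, so the payment is 57,000 × 0.0067708 / (1 − 1.0067708^−72) = $1,002.88.
Total interest on Loan 1 = 72 × $1,002.88 − $57,000 = $15,207.36.
Loan 2: monthly rate = 10.75%/12 = 0.0089583; payment = 57,000 × 0.0089583 / (1 − (1+0.0089583)^−60) = $1,232.22.
Total interest on Loan 2 = 60 × $1,232.22 − $57,000 = $16,933.20.
Loan 1 is lower by $1,725.84.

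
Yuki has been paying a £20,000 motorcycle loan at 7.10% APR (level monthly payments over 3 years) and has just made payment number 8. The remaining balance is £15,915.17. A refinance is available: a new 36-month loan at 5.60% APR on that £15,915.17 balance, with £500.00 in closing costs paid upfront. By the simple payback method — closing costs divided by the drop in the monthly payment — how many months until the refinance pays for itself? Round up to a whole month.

4 months

Current payment = 20,000 × 7.1%/12 / (1 − (1+0.0059167)^−36) = £618.46.
Refinanced payment = 15,915.17 × 0.0046667 / (1 − (1+0.0046667)^−36) = £481.29.
Monthly savings = £618.46 − £481.29 = £137.17.
Break-even = £500.00 / £137.17 = 3.65 → 4 months.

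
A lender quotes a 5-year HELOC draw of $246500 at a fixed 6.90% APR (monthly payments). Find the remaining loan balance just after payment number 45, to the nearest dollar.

$69,787

With monthly rate i = 6.9%/12 = 0.0057500, the balance after k of n payments is P · [(1+i)^n − (1+i)^k] / [(1+i)^n − 1].
(1+0.0057500)^60 = 1.41059544 and (1+0.0057500)^45 = 1.29435038, so the balance is 246,500 × (1.41059544 − 1.29435038) / (1.41059544 − 1) = $69,787.44.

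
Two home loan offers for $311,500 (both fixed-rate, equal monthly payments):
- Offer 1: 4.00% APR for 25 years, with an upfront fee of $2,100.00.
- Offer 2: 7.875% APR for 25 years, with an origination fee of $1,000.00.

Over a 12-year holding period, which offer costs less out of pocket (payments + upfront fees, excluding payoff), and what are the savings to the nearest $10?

Offer 1 by $104,630

Offer 1: at 4.00% the monthly rate is 0.0033333, so the payment is 311,500 × 0.0033333 / (1 − 1.0033333^−300) = $1,644.21.
Offer 2: at 7.875% the monthly rate is 0.0065625, so the payment is 311,500 × 0.0065625 / (1 − 1.0065625^−300) = $2,378.47.
Over 144 months: Offer 1 costs 144 × $1,644.21 + $2,100.00 = $238,866.24; Offer 2 costs 144 × $2,378.47 + $1,000.00 = $343,499.68.
Offer 1 is cheaper by $343,499.68 − $238,866.24 = $104,633.44.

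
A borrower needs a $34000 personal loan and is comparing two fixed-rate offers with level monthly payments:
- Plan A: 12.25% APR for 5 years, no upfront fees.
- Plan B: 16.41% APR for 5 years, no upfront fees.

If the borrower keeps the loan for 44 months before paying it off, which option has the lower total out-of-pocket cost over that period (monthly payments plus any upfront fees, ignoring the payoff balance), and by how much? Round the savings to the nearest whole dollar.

Plan A: monthly rate = 12.25%/12 = 0.0102083; payment = 34,000 × 0.0102083 / (1 − (1+0.0102083)^−60) = $760.61.
Plan B: at 16.41% the monthly rate is 0.0136750, so the payment is 34,000 × 0.0136750 / (1 − 1.0136750^−60) = $834.24.
Over 44 months: Plan A costs 44 × $760.61 = $33,466.84; Plan B costs 44 × $834.24 = $36,706.56.
Plan A is cheaper by $36,706.56 − $33,466.84 = $3,239.72.

Plan A by $3,240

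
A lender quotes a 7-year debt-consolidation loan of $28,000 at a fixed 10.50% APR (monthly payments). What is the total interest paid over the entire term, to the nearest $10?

$11,660

At 10.50% the monthly rate is 0.0087500, so the payment is 28,000 × 0.0087500 / (1 − 1.0087500^−84) = $472.10.
Total paid = 84 × $472.10 = $39,656.40; interest = $39,656.40 − $28,000 = $11,656.40.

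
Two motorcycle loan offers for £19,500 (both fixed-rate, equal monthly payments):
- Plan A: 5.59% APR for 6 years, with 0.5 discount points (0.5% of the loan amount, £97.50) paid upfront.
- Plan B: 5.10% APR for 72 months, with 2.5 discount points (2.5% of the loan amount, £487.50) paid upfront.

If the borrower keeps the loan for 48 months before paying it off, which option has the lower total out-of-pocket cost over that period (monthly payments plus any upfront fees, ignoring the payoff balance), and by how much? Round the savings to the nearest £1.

Plan A: at 5.59% the monthly rate is 0.0046583, so the payment is 19,500 × 0.0046583 / (1 − 1.0046583^−72) = £319.41.
Plan B: at 5.10% the monthly rate is 0.0042500, so the payment is 19,500 × 0.0042500 / (1 − 1.0042500^−72) = £314.95.
Over 48 months: Plan A costs 48 × £319.41 + £97.50 = £15,429.18; Plan B costs 48 × £314.95 + £487.50 = £15,605.10.
Plan A is cheaper by £15,605.10 − £15,429.18 = £175.92.

Plan A by £176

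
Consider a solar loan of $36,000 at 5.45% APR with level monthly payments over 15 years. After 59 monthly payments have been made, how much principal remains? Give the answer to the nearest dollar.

$27,247

With monthly rate i = 5.45%/12 = 0.0045417, the balance after k of n payments is P · [(1+i)^n − (1+i)^k] / [(1+i)^n − 1].
(1+0.0045417)^180 = 2.26064280 and (1+0.0045417)^59 = 1.30649984, so the balance is 36,000 × (2.26064280 − 1.30649984) / (2.26064280 − 1) = $27,247.33.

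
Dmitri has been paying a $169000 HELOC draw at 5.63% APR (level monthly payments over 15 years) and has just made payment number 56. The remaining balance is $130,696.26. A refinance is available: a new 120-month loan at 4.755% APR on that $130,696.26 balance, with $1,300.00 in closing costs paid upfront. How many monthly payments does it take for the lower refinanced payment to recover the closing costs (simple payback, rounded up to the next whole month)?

Current payment = 169,000 × 5.63%/12 / (1 − (1+0.0046917)^−180) = $1,392.56.
Refinanced payment = 130,696.26 × 0.0039625 / (1 − (1+0.0039625)^−120) = $1,370.64.
Monthly savings = $1,392.56 − $1,370.64 = $21.92.
Break-even = $1,300.00 / $21.92 = 59.31 → 60 months.

60 months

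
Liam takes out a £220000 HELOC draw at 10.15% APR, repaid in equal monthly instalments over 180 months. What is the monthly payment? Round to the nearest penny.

Monthly rate = 10.15%/12 = 0.0084583; payment = 220,000 × 0.0084583 / (1 − (1+0.0084583)^−180) = £2,384.36.

£2,384.36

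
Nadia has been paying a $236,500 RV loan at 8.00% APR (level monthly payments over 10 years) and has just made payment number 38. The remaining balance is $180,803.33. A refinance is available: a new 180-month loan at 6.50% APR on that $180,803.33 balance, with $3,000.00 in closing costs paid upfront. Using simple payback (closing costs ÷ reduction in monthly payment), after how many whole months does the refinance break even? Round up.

3 months

Current payment = 236,500 × 8%/12 / (1 − (1+0.0066667)^−120) = $2,869.40.
Refinanced payment = 180,803.33 × 0.0054167 / (1 − (1+0.0054167)^−180) = $1,574.99.
Monthly savings = $2,869.40 − $1,574.99 = $1,294.41.
Break-even = $3,000.00 / $1,294.41 = 2.32 → 3 months.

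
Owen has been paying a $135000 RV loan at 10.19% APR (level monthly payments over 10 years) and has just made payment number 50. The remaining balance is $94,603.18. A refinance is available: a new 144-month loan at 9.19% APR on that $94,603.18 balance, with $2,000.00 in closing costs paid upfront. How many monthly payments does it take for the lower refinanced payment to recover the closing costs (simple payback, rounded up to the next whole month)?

3 months

Current payment = 135,000 × 10.19%/12 / (1 − (1+0.0084917)^−120) = $1,798.27.
Refinanced payment = 94,603.18 × 0.0076583 / (1 − (1+0.0076583)^−144) = $1,086.76.
Monthly savings = $1,798.27 − $1,086.76 = $711.51.
Break-even = $2,000.00 / $711.51 = 2.81 → 3 months.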